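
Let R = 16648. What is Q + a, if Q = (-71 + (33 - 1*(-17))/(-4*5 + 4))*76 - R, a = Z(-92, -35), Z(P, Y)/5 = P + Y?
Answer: -45833/2 ≈ -22917.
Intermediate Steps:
Z(P, Y) = 5*P + 5*Y (Z(P, Y) = 5*(P + Y) = 5*P + 5*Y)
a = -635 (a = 5*(-92) + 5*(-35) = -460 - 175 = -635)
Q = -44563/2 (Q = (-71 + (33 - 1*(-17))/(-4*5 + 4))*76 - 1*16648 = (-71 + (33 + 17)/(-20 + 4))*76 - 16648 = (-71 + 50/(-16))*76 - 16648 = (-71 + 50*(-1/16))*76 - 16648 = (-71 - 25/8)*76 - 16648 = -593/8*76 - 16648 = -11267/2 - 16648 = -44563/2 ≈ -22282.)
Q + a = -44563/2 - 635 = -45833/2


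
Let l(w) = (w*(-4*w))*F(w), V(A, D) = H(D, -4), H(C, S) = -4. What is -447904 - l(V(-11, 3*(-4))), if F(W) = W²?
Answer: -446880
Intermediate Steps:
V(A, D) = -4
l(w) = -4*w⁴ (l(w) = (w*(-4*w))*w² = (-4*w²)*w² = -4*w⁴)
-447904 - l(V(-11, 3*(-4))) = -447904 - (-4)*(-4)⁴ = -447904 - (-4)*256 = -447904 - 1*(-1024) = -447904 + 1024 = -446880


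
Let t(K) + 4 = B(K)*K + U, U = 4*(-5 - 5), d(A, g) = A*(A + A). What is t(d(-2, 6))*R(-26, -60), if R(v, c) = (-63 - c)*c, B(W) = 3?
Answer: -3600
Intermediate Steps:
d(A, g) = 2*A**2 (d(A, g) = A*(2*A) = 2*A**2)
U = -40 (U = 4*(-10) = -40)
R(v, c) = c*(-63 - c)
t(K) = -44 + 3*K (t(K) = -4 + (3*K - 40) = -4 + (-40 + 3*K) = -44 + 3*K)
t(d(-2, 6))*R(-26, -60) = (-44 + 3*(2*(-2)**2))*(-1*(-60)*(63 - 60)) = (-44 + 3*(2*4))*(-1*(-60)*3) = (-44 + 3*8)*180 = (-44 + 24)*180 = -20*180 = -3600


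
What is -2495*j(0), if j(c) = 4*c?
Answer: 0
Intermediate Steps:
-2495*j(0) = -9980*0 = -2495*0 = 0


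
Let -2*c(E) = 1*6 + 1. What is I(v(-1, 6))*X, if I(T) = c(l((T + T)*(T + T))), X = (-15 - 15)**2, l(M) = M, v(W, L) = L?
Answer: -3150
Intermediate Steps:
c(E) = -7/2 (c(E) = -(1*6 + 1)/2 = -(6 + 1)/2 = -1/2*7 = -7/2)
X = 900 (X = (-30)**2 = 900)
I(T) = -7/2
I(v(-1, 6))*X = -7/2*900 = -3150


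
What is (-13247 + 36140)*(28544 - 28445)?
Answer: 2266407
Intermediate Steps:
(-13247 + 36140)*(28544 - 28445) = 22893*99 = 2266407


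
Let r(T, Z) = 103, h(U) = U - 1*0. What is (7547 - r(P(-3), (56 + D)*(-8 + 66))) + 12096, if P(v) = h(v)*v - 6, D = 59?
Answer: 19540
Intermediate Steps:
h(U) = U (h(U) = U + 0 = U)
P(v) = -6 + v**2 (P(v) = v*v - 6 = v**2 - 6 = -6 + v**2)
(7547 - r(P(-3), (56 + D)*(-8 + 66))) + 12096 = (7547 - 1*103) + 12096 = (7547 - 103) + 12096 = 7444 + 12096 = 19540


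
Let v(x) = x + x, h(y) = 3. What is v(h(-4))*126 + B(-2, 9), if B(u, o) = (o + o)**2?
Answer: 1080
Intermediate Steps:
v(x) = 2*x
B(u, o) = 4*o**2 (B(u, o) = (2*o)**2 = 4*o**2)
v(h(-4))*126 + B(-2, 9) = (2*3)*126 + 4*9**2 = 6*126 + 4*81 = 756 + 324 = 1080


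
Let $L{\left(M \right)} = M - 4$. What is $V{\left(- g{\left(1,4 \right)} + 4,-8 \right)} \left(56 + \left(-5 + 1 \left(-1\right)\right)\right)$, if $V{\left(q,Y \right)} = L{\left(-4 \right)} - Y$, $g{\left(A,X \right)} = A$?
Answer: $0$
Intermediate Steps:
$L{\left(M \right)} = -4 + M$
$V{\left(q,Y \right)} = -8 - Y$ ($V{\left(q,Y \right)} = \left(-4 - 4\right) - Y = -8 - Y$)
$V{\left(- g{\left(1,4 \right)} + 4,-8 \right)} \left(56 + \left(-5 + 1 \left(-1\right)\right)\right) = \left(-8 - -8\right) \left(56 + \left(-5 + 1 \left(-1\right)\right)\right) = \left(-8 + 8\right) \left(56 - 6\right) = 0 \left(56 - 6\right) = 0 \cdot 50 = 0$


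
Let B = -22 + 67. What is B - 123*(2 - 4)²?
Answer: -447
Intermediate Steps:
B = 45
B - 123*(2 - 4)² = 45 - 123*(2 - 4)² = 45 - 123*(-2)² = 45 - 123*4 = 45 - 492 = -447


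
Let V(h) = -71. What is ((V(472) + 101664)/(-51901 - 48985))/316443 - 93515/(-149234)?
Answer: 746355053365177/1191061494657633 ≈ 0.62663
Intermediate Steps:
((V(472) + 101664)/(-51901 - 48985))/316443 - 93515/(-149234) = ((-71 + 101664)/(-51901 - 48985))/316443 - 93515/(-149234) = (101593/(-100886))*(1/316443) - 93515*(-1/149234) = (101593*(-1/100886))*(1/316443) + 93515/149234 = -101593/100886*1/316443 + 93515/149234 = -101593/31924668498 + 93515/149234 = 746355053365177/1191061494657633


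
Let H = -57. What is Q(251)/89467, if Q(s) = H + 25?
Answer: -32/89467 ≈ -0.00035767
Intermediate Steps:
Q(s) = -32 (Q(s) = -57 + 25 = -32)
Q(251)/89467 = -32/89467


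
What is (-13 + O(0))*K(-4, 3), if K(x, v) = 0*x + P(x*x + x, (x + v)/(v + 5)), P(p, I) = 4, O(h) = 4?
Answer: -36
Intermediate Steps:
K(x, v) = 4 (K(x, v) = 0*x + 4 = 0 + 4 = 4)
(-13 + O(0))*K(-4, 3) = (-13 + 4)*4 = -9*4 = -36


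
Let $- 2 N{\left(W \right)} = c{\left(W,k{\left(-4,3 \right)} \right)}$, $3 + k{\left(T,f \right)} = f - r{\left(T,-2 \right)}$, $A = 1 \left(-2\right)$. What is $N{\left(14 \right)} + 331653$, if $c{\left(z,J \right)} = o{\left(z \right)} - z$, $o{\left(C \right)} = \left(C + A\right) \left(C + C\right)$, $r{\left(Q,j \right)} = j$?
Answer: $331492$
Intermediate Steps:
$A = -2$
$k{\left(T,f \right)} = -1 + f$ ($k{\left(T,f \right)} = -3 + \left(f - -2\right) = -3 + \left(f + 2\right) = -3 + \left(2 + f\right) = -1 + f$)
$o{\left(C \right)} = 2 C \left(-2 + C\right)$ ($o{\left(C \right)} = \left(C - 2\right) \left(C + C\right) = \left(-2 + C\right) 2 C = 2 C \left(-2 + C\right)$)
$c{\left(z,J \right)} = - z + 2 z \left(-2 + z\right)$ ($c{\left(z,J \right)} = 2 z \left(-2 + z\right) - z = - z + 2 z \left(-2 + z\right)$)
$N{\left(W \right)} = - \frac{W \left(-5 + 2 W\right)}{2}$
$N{\left(14 \right)} + 331653 = \frac{1}{2} \cdot 14 \left(5 - 28\right) + 331653 = \frac{1}{2} \cdot 14 \left(-23\right) + 331653 = -161 + 331653 = 331492$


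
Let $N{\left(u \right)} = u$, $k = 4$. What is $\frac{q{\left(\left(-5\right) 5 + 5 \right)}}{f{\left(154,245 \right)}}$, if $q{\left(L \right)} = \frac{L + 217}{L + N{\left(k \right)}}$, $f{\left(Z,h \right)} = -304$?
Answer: $\frac{197}{4864} \approx 0.040502$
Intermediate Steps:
$q{\left(L \right)} = \frac{217 + L}{4 + L}$ ($q{\left(L \right)} = \frac{L + 217}{L + 4} = \frac{217 + L}{4 + L}$)
$\frac{q{\left(\left(-5\right) 5 + 5 \right)}}{f{\left(154,245 \right)}} = \frac{\frac{1}{4 + \left(\left(-5\right) 5 + 5\right)} \left(217 + \left(\left(-5\right) 5 + 5\right)\right)}{-304} = \frac{217 + \left(-25 + 5\right)}{4 + \left(-25 + 5\right)} \left(- \frac{1}{304}\right) = \frac{217 - 20}{4 - 20} \left(- \frac{1}{304}\right) = \frac{1}{-16} \cdot 197 \left(- \frac{1}{304}\right) = \left(- \frac{1}{16}\right) 197 \left(- \frac{1}{304}\right) = \left(- \frac{197}{16}\right) \left(- \frac{1}{304}\right) = \frac{197}{4864}$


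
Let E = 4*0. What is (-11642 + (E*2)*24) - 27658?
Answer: -39300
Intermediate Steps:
E = 0
(-11642 + (E*2)*24) - 27658 = (-11642 + (0*2)*24) - 27658 = (-11642 + 0*24) - 27658 = (-11642 + 0) - 27658 = -11642 - 27658 = -39300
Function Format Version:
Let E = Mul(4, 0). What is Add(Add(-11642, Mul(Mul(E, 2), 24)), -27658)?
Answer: -39300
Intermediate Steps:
E = 0
Add(Add(-11642, Mul(Mul(E, 2), 24)), -27658) = Add(Add(-11642, Mul(Mul(0, 2), 24)), -27658) = Add(Add(-11642, Mul(0, 24)), -27658) = Add(Add(-11642, 0), -27658) = Add(-11642, -27658) = -39300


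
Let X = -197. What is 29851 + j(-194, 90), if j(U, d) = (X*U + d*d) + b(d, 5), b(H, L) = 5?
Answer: 76174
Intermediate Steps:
j(U, d) = 5 + d**2 - 197*U (j(U, d) = (-197*U + d*d) + 5 = (-197*U + d**2) + 5 = (d**2 - 197*U) + 5 = 5 + d**2 - 197*U)
29851 + j(-194, 90) = 29851 + (5 + 90**2 - 197*(-194)) = 29851 + (5 + 8100 + 38218) = 29851 + 46323 = 76174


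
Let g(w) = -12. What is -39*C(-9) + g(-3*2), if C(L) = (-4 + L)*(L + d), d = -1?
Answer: -5082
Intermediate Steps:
C(L) = (-1 + L)*(-4 + L) (C(L) = (-4 + L)*(L - 1) = (-4 + L)*(-1 + L) = (-1 + L)*(-4 + L))
-39*C(-9) + g(-3*2) = -39*(4 + (-9)**2 - 5*(-9)) - 12 = -39*(4 + 81 + 45) - 12 = -39*130 - 12 = -5070 - 12 = -5082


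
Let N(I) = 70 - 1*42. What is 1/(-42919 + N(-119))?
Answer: -1/42891 ≈ -2.3315e-5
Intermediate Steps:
N(I) = 28 (N(I) = 70 - 42 = 28)
1/(-42919 + N(-119)) = 1/(-42919 + 28) = 1/(-42891) = -1/42891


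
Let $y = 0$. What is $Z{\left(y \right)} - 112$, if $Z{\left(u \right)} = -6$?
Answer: $-118$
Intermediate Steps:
$Z{\left(y \right)} - 112 = -6 - 112 = -118$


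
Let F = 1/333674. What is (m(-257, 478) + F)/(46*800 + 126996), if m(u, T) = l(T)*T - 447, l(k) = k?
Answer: 76090017939/54654466504 ≈ 1.3922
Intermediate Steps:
F = 1/333674 ≈ 2.9969e-6
m(u, T) = -447 + T² (m(u, T) = T*T - 447 = T² - 447 = -447 + T²)
(m(-257, 478) + F)/(46*800 + 126996) = ((-447 + 478²) + 1/333674)/(46*800 + 126996) = ((-447 + 228484) + 1/333674)/(36800 + 126996) = (228037 + 1/333674)/163796 = (76090017939/333674)*(1/163796) = 76090017939/54654466504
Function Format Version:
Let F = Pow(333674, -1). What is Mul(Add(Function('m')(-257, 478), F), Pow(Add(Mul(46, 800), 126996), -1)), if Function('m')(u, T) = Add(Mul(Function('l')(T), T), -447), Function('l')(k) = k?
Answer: Rational(76090017939, 54654466504) ≈ 1.3922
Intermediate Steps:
F = Rational(1, 333674) ≈ 2.9969e-6
Function('m')(u, T) = Add(-447, Pow(T, 2)) (Function('m')(u, T) = Add(Mul(T, T), -447) = Add(Pow(T, 2), -447) = Add(-447, Pow(T, 2)))
Mul(Add(Function('m')(-257, 478), F), Pow(Add(Mul(46, 800), 126996), -1)) = Mul(Add(Add(-447, Pow(478, 2)), Rational(1, 333674)), Pow(Add(Mul(46, 800), 126996), -1)) = Mul(Add(Add(-447, 228484), Rational(1, 333674)), Pow(Add(36800, 126996), -1)) = Mul(Add(228037, Rational(1, 333674)), Pow(163796, -1)) = Mul(Rational(76090017939, 333674), Rational(1, 163796)) = Rational(76090017939, 54654466504)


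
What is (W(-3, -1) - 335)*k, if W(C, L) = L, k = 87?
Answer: -29232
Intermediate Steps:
(W(-3, -1) - 335)*k = (-1 - 335)*87 = -336*87 = -29232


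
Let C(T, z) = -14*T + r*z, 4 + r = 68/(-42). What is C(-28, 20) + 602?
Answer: 18514/21 ≈ 881.62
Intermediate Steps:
r = -118/21 (r = -4 + 68/(-42) = -4 + 68*(-1/42) = -4 - 34/21 = -118/21 ≈ -5.6190)
C(T, z) = -14*T - 118*z/21
C(-28, 20) + 602 = (-14*(-28) - 118/21*20) + 602 = (392 - 2360/21) + 602 = 5872/21 + 602 = 18514/21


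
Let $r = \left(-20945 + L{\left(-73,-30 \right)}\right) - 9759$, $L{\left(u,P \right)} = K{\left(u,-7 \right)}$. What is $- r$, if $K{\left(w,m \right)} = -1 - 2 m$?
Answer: $30691$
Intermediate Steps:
$L{\left(u,P \right)} = 13$ ($L{\left(u,P \right)} = -1 - -14 = -1 + 14 = 13$)
$r = -30691$ ($r = \left(-20945 + 13\right) - 9759 = -20932 - 9759 = -30691$)
$- r = \left(-1\right) \left(-30691\right) = 30691$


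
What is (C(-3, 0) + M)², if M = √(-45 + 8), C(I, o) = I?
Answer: (3 - I*√37)² ≈ -28.0 - 36.497*I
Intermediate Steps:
M = I*√37 (M = √(-37) = I*√37 ≈ 6.0828*I)
(C(-3, 0) + M)² = (-3 + I*√37)²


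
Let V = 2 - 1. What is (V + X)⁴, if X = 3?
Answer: 256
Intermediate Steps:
V = 1
(V + X)⁴ = (1 + 3)⁴ = 4⁴ = 256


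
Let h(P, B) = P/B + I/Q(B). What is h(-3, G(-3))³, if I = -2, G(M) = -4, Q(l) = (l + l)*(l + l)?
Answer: 12167/32768 ≈ 0.37131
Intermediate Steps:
Q(l) = 4*l² (Q(l) = (2*l)*(2*l) = 4*l²)
h(P, B) = -1/(2*B²) + P/B (h(P, B) = P/B - 2*1/(4*B²) = P/B - 1/(2*B²) = -1/(2*B²) + P/B)
h(-3, G(-3))³ = ((-½ - 4*(-3))/(-4)²)³ = ((-½ + 12)/16)³ = ((1/16)*(23/2))³ = (23/32)³ = 12167/32768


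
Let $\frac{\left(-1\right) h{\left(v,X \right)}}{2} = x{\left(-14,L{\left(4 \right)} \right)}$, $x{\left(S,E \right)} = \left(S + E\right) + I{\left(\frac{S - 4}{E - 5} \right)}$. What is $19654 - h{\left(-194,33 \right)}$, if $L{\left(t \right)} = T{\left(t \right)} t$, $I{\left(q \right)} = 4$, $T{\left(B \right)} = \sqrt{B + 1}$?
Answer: $19634 + 8 \sqrt{5} \approx 19652.0$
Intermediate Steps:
$T{\left(B \right)} = \sqrt{1 + B}$
$L{\left(t \right)} = t \sqrt{1 + t}$ ($L{\left(t \right)} = \sqrt{1 + t} t = t \sqrt{1 + t}$)
$x{\left(S,E \right)} = 4 + E + S$ ($x{\left(S,E \right)} = \left(S + E\right) + 4 = \left(E + S\right) + 4 = 4 + E + S$)
$h{\left(v,X \right)} = 20 - 8 \sqrt{5}$ ($h{\left(v,X \right)} = - 2 \left(4 + 4 \sqrt{1 + 4} - 14\right) = - 2 \left(4 + 4 \sqrt{5} - 14\right) = - 2 \left(-10 + 4 \sqrt{5}\right) = 20 - 8 \sqrt{5}$)
$19654 - h{\left(-194,33 \right)} = 19654 - \left(20 - 8 \sqrt{5}\right) = 19634 + 8 \sqrt{5}$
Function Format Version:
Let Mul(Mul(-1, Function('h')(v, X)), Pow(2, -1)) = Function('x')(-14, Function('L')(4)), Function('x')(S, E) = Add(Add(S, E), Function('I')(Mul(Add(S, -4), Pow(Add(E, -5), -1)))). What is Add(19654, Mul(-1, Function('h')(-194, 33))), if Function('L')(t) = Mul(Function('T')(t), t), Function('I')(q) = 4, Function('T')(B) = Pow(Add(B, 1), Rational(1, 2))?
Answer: Add(19634, Mul(8, Pow(5, Rational(1, 2)))) ≈ 19652.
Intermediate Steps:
Function('T')(B) = Pow(Add(1, B), Rational(1, 2))
Function('L')(t) = Mul(t, Pow(Add(1, t), Rational(1, 2))) (Function('L')(t) = Mul(Pow(Add(1, t), Rational(1, 2)), t) = Mul(t, Pow(Add(1, t), Rational(1, 2))))
Function('x')(S, E) = Add(4, E, S) (Function('x')(S, E) = Add(Add(S, E), 4) = Add(Add(E, S), 4) = Add(4, E, S))
Function('h')(v, X) = Add(20, Mul(-8, Pow(5, Rational(1, 2)))) (Function('h')(v, X) = Mul(-2, Add(4, Mul(4, Pow(Add(1, 4), Rational(1, 2))), -14)) = Mul(-2, Add(4, Mul(4, Pow(5, Rational(1, 2))), -14)) = Mul(-2, Add(-10, Mul(4, Pow(5, Rational(1, 2))))) = Add(20, Mul(-8, Pow(5, Rational(1, 2)))))
Add(19654, Mul(-1, Function('h')(-194, 33))) = Add(19654, Mul(-1, Add(20, Mul(-8, Pow(5, Rational(1, 2)))))) = Add(19654, Add(-20, Mul(8, Pow(5, Rational(1, 2))))) = Add(19634, Mul(8, Pow(5, Rational(1, 2))))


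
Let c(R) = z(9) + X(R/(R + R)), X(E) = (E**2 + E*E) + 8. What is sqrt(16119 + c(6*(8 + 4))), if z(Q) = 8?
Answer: sqrt(64542)/2 ≈ 127.03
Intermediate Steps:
X(E) = 8 + 2*E**2 (X(E) = (E**2 + E**2) + 8 = 2*E**2 + 8 = 8 + 2*E**2)
c(R) = 33/2 (c(R) = 8 + (8 + 2*(R/(R + R))**2) = 8 + (8 + 2*(R/((2*R)))**2) = 8 + (8 + 2*(R*(1/(2*R)))**2) = 8 + (8 + 2*(1/2)**2) = 8 + (8 + 2*(1/4)) = 8 + (8 + 1/2) = 8 + 17/2 = 33/2)
sqrt(16119 + c(6*(8 + 4))) = sqrt(16119 + 33/2) = sqrt(32271/2) = sqrt(64542)/2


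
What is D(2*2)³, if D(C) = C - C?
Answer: 0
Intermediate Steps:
D(C) = 0
D(2*2)³ = 0³ = 0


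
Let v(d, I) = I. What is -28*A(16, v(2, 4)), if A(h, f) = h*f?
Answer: -1792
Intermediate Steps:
A(h, f) = f*h
-28*A(16, v(2, 4)) = -112*16 = -28*64 = -1792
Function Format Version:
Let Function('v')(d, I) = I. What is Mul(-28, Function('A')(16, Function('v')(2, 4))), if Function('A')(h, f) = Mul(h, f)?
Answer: -1792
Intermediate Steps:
Function('A')(h, f) = Mul(f, h)
Mul(-28, Function('A')(16, Function('v')(2, 4))) = Mul(-28, Mul(4, 16)) = Mul(-28, 64) = -1792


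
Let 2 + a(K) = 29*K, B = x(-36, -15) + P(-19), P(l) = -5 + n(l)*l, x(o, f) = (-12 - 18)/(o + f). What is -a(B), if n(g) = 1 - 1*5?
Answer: -35259/17 ≈ -2074.1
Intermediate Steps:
n(g) = -4 (n(g) = 1 - 5 = -4)
x(o, f) = -30/(f + o)
P(l) = -5 - 4*l
B = 1217/17 (B = -30/(-15 - 36) + (-5 - 4*(-19)) = -30/(-51) + (-5 + 76) = -30*(-1/51) + 71 = 10/17 + 71 = 1217/17 ≈ 71.588)
a(K) = -2 + 29*K
-a(B) = -(-2 + 29*(1217/17)) = -(-2 + 35293/17) = -1*35259/17 = -35259/17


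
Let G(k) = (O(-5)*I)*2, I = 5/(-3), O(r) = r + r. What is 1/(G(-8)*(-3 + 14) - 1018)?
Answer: -3/1954 ≈ -0.0015353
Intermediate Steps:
O(r) = 2*r
I = -5/3 (I = 5*(-⅓) = -5/3 ≈ -1.6667)
G(k) = 100/3 (G(k) = ((2*(-5))*(-5/3))*2 = -10*(-5/3)*2 = (50/3)*2 = 100/3)
1/(G(-8)*(-3 + 14) - 1018) = 1/(100*(-3 + 14)/3 - 1018) = 1/((100/3)*11 - 1018) = 1/(1100/3 - 1018) = 1/(-1954/3) = -3/1954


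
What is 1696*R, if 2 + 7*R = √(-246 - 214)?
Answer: -3392/7 + 3392*I*√115/7 ≈ -484.57 + 5196.5*I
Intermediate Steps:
R = -2/7 + 2*I*√115/7 (R = -2/7 + √(-246 - 214)/7 = -2/7 + √(-460)/7 = -2/7 + (2*I*√115)/7 = -2/7 + 2*I*√115/7 ≈ -0.28571 + 3.0639*I)
1696*R = 1696*(-2/7 + 2*I*√115/7) = -3392/7 + 3392*I*√115/7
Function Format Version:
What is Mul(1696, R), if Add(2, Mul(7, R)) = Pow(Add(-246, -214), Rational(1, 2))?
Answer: Add(Rational(-3392, 7), Mul(Rational(3392, 7), I, Pow(115, Rational(1, 2)))) ≈ Add(-484.57, Mul(5196.5, I))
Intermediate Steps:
R = Add(Rational(-2, 7), Mul(Rational(2, 7), I, Pow(115, Rational(1, 2)))) (R = Add(Rational(-2, 7), Mul(Rational(1, 7), Pow(Add(-246, -214), Rational(1, 2)))) = Add(Rational(-2, 7), Mul(Rational(1, 7), Pow(-460, Rational(1, 2)))) = Add(Rational(-2, 7), Mul(Rational(1, 7), Mul(2, I, Pow(115, Rational(1, 2))))) = Add(Rational(-2, 7), Mul(Rational(2, 7), I, Pow(115, Rational(1, 2)))) ≈ Add(-0.28571, Mul(3.0639, I)))
Mul(1696, R) = Mul(1696, Add(Rational(-2, 7), Mul(Rational(2, 7), I, Pow(115, Rational(1, 2))))) = Add(Rational(-3392, 7), Mul(Rational(3392, 7), I, Pow(115, Rational(1, 2))))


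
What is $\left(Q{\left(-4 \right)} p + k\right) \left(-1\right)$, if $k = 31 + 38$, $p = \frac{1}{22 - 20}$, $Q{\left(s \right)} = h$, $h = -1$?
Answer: $- \frac{137}{2} \approx -68.5$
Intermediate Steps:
$Q{\left(s \right)} = -1$
$p = \frac{1}{2} \approx 0.5$
$k = 69$
$\left(Q{\left(-4 \right)} p + k\right) \left(-1\right) = \left(\left(-1\right) \frac{1}{2} + 69\right) \left(-1\right) = \left(- \frac{1}{2} + 69\right) \left(-1\right) = \frac{137}{2} \left(-1\right) = - \frac{137}{2}$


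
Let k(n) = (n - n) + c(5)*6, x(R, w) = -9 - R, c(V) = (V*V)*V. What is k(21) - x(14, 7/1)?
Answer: 773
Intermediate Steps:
c(V) = V**3 (c(V) = V**2*V = V**3)
k(n) = 750 (k(n) = (n - n) + 5**3*6 = 0 + 125*6 = 0 + 750 = 750)
k(21) - x(14, 7/1) = 750 - (-9 - 1*14) = 750 - (-9 - 14) = 750 - 1*(-23) = 750 + 23 = 773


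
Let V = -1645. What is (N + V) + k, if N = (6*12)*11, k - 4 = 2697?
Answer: 1848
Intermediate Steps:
k = 2701 (k = 4 + 2697 = 2701)
N = 792 (N = 72*11 = 792)
(N + V) + k = (792 - 1645) + 2701 = -853 + 2701 = 1848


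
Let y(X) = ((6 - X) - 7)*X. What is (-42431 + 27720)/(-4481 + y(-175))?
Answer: 14711/34931 ≈ 0.42114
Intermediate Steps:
y(X) = X*(-1 - X) (y(X) = (-1 - X)*X = X*(-1 - X))
(-42431 + 27720)/(-4481 + y(-175)) = (-42431 + 27720)/(-4481 - 1*(-175)*(1 - 175)) = -14711/(-4481 - 1*(-175)*(-174)) = -14711/(-4481 - 30450) = -14711/(-34931) = -14711*(-1/34931) = 14711/34931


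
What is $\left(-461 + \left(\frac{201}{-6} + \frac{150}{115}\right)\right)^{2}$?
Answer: $\frac{514699969}{2116} \approx 2.4324 \cdot 10^{5}$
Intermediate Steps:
$\left(-461 + \left(\frac{201}{-6} + \frac{150}{115}\right)\right)^{2} = \left(-461 + \left(201 \left(- \frac{1}{6}\right) + 150 \cdot \frac{1}{115}\right)\right)^{2} = \left(-461 + \left(- \frac{67}{2} + \frac{30}{23}\right)\right)^{2} = \left(-461 - \frac{1481}{46}\right)^{2} = \left(- \frac{22687}{46}\right)^{2} = \frac{514699969}{2116}$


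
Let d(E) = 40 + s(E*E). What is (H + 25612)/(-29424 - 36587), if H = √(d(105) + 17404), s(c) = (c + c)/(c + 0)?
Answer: -25612/66011 - √17446/66011 ≈ -0.39000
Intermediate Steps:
s(c) = 2 (s(c) = (2*c)/c = 2)
d(E) = 42 (d(E) = 40 + 2 = 42)
H = √17446 (H = √(42 + 17404) = √17446 ≈ 132.08)
(H + 25612)/(-29424 - 36587) = (√17446 + 25612)/(-29424 - 36587) = (25612 + √17446)/(-66011) = (25612 + √17446)*(-1/66011) = -25612/66011 - √17446/66011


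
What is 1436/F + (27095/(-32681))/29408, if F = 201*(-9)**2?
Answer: 1379673836033/15647389848288 ≈ 0.088173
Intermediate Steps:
F = 16281 (F = 201*81 = 16281)
1436/F + (27095/(-32681))/29408 = 1436/16281 + (27095/(-32681))/29408 = 1436*(1/16281) + (27095*(-1/32681))*(1/29408) = 1436/16281 - 27095/32681*1/29408 = 1436/16281 - 27095/961082848 = 1379673836033/15647389848288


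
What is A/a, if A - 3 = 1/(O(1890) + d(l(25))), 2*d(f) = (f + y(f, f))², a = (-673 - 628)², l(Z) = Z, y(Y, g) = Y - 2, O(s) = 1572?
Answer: 8173/4610645124 ≈ 1.7726e-6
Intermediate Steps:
y(Y, g) = -2 + Y
a = 1692601 (a = (-1301)² = 1692601)
d(f) = (-2 + 2*f)²/2 (d(f) = (f + (-2 + f))²/2 = (-2 + 2*f)²/2)
A = 8173/2724 (A = 3 + 1/(1572 + 2*(-1 + 25)²) = 3 + 1/(1572 + 2*24²) = 3 + 1/(1572 + 2*576) = 3 + 1/(1572 + 1152) = 3 + 1/2724 = 8173/2724 ≈ 3.0004)
A/a = (8173/2724)/1692601 = (8173/2724)*(1/1692601) = 8173/4610645124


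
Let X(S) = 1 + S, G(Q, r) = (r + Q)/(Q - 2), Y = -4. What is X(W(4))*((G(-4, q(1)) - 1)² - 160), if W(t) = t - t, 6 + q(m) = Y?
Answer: -1424/9 ≈ -158.22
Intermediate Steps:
q(m) = -10 (q(m) = -6 - 4 = -10)
G(Q, r) = (Q + r)/(-2 + Q)
W(t) = 0
X(W(4))*((G(-4, q(1)) - 1)² - 160) = (1 + 0)*(((-4 - 10)/(-2 - 4) - 1)² - 160) = 1*((-14/(-6) - 1)² - 160) = 1*((-⅙*(-14) - 1)² - 160) = 1*((7/3 - 1)² - 160) = 1*((4/3)² - 160) = 1*(16/9 - 160) = 1*(-1424/9) = -1424/9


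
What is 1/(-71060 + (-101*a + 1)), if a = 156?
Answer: -1/86815 ≈ -1.1519e-5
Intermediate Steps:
1/(-71060 + (-101*a + 1)) = 1/(-71060 + (-101*156 + 1)) = 1/(-71060 + (-15756 + 1)) = 1/(-71060 - 15755) = 1/(-86815) = -1/86815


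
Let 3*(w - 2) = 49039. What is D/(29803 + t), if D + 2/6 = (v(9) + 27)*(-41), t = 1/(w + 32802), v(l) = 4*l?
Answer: -571372625/6591723234 ≈ -0.086680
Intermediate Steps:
w = 49045/3 (w = 2 + (⅓)*49039 = 2 + 49039/3 = 49045/3 ≈ 16348.)
t = 3/147451 (t = 1/(49045/3 + 32802) = 1/(147451/3) = 3/147451 ≈ 2.0346e-5)
D = -7750/3 (D = -⅓ + (4*9 + 27)*(-41) = -⅓ + (36 + 27)*(-41) = -⅓ + 63*(-41) = -⅓ - 2583 = -7750/3 ≈ -2583.3)
D/(29803 + t) = -7750/(3*(29803 + 3/147451)) = -7750/(3*4394482156/147451) = -7750/3*147451/4394482156 = -571372625/6591723234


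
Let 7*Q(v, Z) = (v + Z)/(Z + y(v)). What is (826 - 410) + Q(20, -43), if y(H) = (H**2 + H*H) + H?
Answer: 2262601/5439 ≈ 416.00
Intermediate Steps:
y(H) = H + 2*H**2 (y(H) = (H**2 + H**2) + H = 2*H**2 + H = H + 2*H**2)
Q(v, Z) = (Z + v)/(7*(Z + v*(1 + 2*v))) (Q(v, Z) = ((v + Z)/(Z + v*(1 + 2*v)))/7 = ((Z + v)/(Z + v*(1 + 2*v)))/7 = (Z + v)/(7*(Z + v*(1 + 2*v))))
(826 - 410) + Q(20, -43) = (826 - 410) + (-43 + 20)/(7*(-43 + 20*(1 + 2*20))) = 416 + (1/7)*(-23)/(-43 + 20*(1 + 40)) = 416 + (1/7)*(-23)/(-43 + 20*41) = 416 + (1/7)*(-23)/(-43 + 820) = 416 + (1/7)*(-23)/777 = 416 + (1/7)*(1/777)*(-23) = 416 - 23/5439 = 2262601/5439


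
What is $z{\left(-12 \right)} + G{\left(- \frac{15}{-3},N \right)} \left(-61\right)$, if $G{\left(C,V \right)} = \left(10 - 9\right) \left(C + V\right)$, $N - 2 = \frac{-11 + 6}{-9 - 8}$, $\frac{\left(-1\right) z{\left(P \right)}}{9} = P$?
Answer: $- \frac{5728}{17} \approx -336.94$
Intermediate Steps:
$z{\left(P \right)} = - 9 P$
$N = \frac{39}{17}$ ($N = 2 + \frac{-11 + 6}{-9 - 8} = 2 - \frac{5}{-17} = 2 - - \frac{5}{17} = 2 + \frac{5}{17} = \frac{39}{17} \approx 2.2941$)
$G{\left(C,V \right)} = C + V$ ($G{\left(C,V \right)} = 1 \left(C + V\right) = C + V$)
$z{\left(-12 \right)} + G{\left(- \frac{15}{-3},N \right)} \left(-61\right) = \left(-9\right) \left(-12\right) + \left(- \frac{15}{-3} + \frac{39}{17}\right) \left(-61\right) = 108 + \left(\left(-15\right) \left(- \frac{1}{3}\right) + \frac{39}{17}\right) \left(-61\right) = 108 + \left(5 + \frac{39}{17}\right) \left(-61\right) = 108 + \frac{124}{17} \left(-61\right) = 108 - \frac{7564}{17} = - \frac{5728}{17}$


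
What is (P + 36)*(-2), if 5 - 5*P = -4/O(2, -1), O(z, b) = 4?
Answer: -372/5 ≈ -74.400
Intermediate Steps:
P = 6/5 (P = 1 - (-4)/(5*4) = 1 - 1/5*(-1) = 1 + 1/5 = 6/5 ≈ 1.2000)
(P + 36)*(-2) = (6/5 + 36)*(-2) = (186/5)*(-2) = -372/5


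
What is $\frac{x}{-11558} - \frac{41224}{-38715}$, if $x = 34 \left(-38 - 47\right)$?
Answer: $\frac{294176671}{223733985} \approx 1.3148$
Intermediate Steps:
$x = -2890$ ($x = 34 \left(-85\right) = -2890$)
$\frac{x}{-11558} - \frac{41224}{-38715} = - \frac{2890}{-11558} - \frac{41224}{-38715} = \left(-2890\right) \left(- \frac{1}{11558}\right) - - \frac{41224}{38715} = \frac{1445}{5779} + \frac{41224}{38715} = \frac{294176671}{223733985}$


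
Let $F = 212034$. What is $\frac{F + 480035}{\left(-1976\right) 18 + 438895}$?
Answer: $\frac{692069}{403327} \approx 1.7159$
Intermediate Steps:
$\frac{F + 480035}{\left(-1976\right) 18 + 438895} = \frac{212034 + 480035}{\left(-1976\right) 18 + 438895} = \frac{692069}{-35568 + 438895} = \frac{692069}{403327}$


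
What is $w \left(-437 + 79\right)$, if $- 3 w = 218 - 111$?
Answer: $\frac{38306}{3} \approx 12769.0$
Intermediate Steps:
$w = - \frac{107}{3}$ ($w = - \frac{218 - 111}{3} = \left(- \frac{1}{3}\right) 107 = - \frac{107}{3} \approx -35.667$)
$w \left(-437 + 79\right) = - \frac{107 \left(-437 + 79\right)}{3} = \left(- \frac{107}{3}\right) \left(-358\right) = \frac{38306}{3}$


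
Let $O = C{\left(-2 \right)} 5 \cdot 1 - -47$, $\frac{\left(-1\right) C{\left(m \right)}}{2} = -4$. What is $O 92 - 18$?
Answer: $7986$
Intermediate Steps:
$C{\left(m \right)} = 8$ ($C{\left(m \right)} = \left(-2\right) \left(-4\right) = 8$)
$O = 87$ ($O = 8 \cdot 5 \cdot 1 - -47 = 40 \cdot 1 + 47 = 40 + 47 = 87$)
$O 92 - 18 = 87 \cdot 92 - 18 = 8004 - 18 = 7986$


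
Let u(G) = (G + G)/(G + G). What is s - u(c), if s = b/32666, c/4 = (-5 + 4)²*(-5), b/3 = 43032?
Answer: 48215/16333 ≈ 2.9520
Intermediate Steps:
b = 129096 (b = 3*43032 = 129096)
c = -20 (c = 4*((-5 + 4)²*(-5)) = 4*((-1)²*(-5)) = 4*(1*(-5)) = 4*(-5) = -20)
s = 64548/16333 (s = 129096/32666 = 129096*(1/32666) = 64548/16333 ≈ 3.9520)
u(G) = 1 (u(G) = (2*G)/((2*G)) = (2*G)*(1/(2*G)) = 1)
s - u(c) = 64548/16333 - 1*1 = 64548/16333 - 1 = 48215/16333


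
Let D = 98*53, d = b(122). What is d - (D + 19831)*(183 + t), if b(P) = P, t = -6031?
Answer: 146346322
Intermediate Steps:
d = 122
D = 5194
d - (D + 19831)*(183 + t) = 122 - (5194 + 19831)*(183 - 6031) = 122 - 25025*(-5848) = 122 - 1*(-146346200) = 122 + 146346200 = 146346322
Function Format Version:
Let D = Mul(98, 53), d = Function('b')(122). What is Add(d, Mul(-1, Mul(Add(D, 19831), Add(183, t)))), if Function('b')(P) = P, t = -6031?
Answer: 146346322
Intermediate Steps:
d = 122
D = 5194
Add(d, Mul(-1, Mul(Add(D, 19831), Add(183, t)))) = Add(122, Mul(-1, Mul(Add(5194, 19831), Add(183, -6031)))) = Add(122, Mul(-1, Mul(25025, -5848))) = Add(122, Mul(-1, -146346200)) = Add(122, 146346200) = 146346322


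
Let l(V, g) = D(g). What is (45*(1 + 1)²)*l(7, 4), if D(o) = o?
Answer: 720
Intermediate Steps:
l(V, g) = g
(45*(1 + 1)²)*l(7, 4) = (45*(1 + 1)²)*4 = (45*2²)*4 = (45*4)*4 = 180*4 = 720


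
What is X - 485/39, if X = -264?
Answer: -10781/39 ≈ -276.44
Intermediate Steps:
X - 485/39 = -264 - 485/39 = -10781/39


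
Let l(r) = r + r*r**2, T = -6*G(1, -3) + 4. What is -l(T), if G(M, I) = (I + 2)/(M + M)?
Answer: -350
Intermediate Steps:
G(M, I) = (2 + I)/(2*M) (G(M, I) = (2 + I)/((2*M)) = (2 + I)*(1/(2*M)) = (2 + I)/(2*M))
T = 7 (T = -3*(2 - 3)/1 + 4 = -3*(-1) + 4 = -6*(-1/2) + 4 = 3 + 4 = 7)
l(r) = r + r**3
-l(T) = -(7 + 7**3) = -(7 + 343) = -1*350 = -350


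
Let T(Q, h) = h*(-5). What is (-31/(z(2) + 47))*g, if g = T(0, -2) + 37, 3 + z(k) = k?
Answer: -1457/46 ≈ -31.674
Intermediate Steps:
T(Q, h) = -5*h
z(k) = -3 + k
g = 47 (g = -5*(-2) + 37 = 10 + 37 = 47)
(-31/(z(2) + 47))*g = (-31/((-3 + 2) + 47))*47 = (-31/(-1 + 47))*47 = (-31/46)*47 = ((1/46)*(-31))*47 = -31/46*47 = -1457/46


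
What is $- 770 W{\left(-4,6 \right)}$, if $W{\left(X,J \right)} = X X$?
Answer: $-12320$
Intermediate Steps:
$W{\left(X,J \right)} = X^{2}$
$- 770 W{\left(-4,6 \right)} = - 770 \left(-4\right)^{2} = \left(-770\right) 16 = -12320$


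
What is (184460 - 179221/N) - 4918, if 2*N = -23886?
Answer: 2144449327/11943 ≈ 1.7956e+5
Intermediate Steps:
N = -11943 (N = (½)*(-23886) = -11943)
(184460 - 179221/N) - 4918 = (184460 - 179221/(-11943)) - 4918 = (184460 - 179221*(-1/11943)) - 4918 = (184460 + 179221/11943) - 4918 = 2203185001/11943 - 4918 = 2144449327/11943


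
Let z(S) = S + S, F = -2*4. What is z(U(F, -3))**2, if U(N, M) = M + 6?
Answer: 36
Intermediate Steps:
F = -8
U(N, M) = 6 + M
z(S) = 2*S
z(U(F, -3))**2 = (2*(6 - 3))**2 = (2*3)**2 = 6**2 = 36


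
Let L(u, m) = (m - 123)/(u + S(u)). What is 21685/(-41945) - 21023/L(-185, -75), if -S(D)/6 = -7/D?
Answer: -6043553702159/307289070 ≈ -19667.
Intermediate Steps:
S(D) = 42/D (S(D) = -(-42)/D = 42/D)
L(u, m) = (-123 + m)/(u + 42/u) (L(u, m) = (m - 123)/(u + 42/u) = (-123 + m)/(u + 42/u))
21685/(-41945) - 21023/L(-185, -75) = 21685/(-41945) - 21023*(-(42 + (-185)²)/(185*(-123 - 75))) = 21685*(-1/41945) - 21023/((-185*(-198)/(42 + 34225))) = -4337/8389 - 21023/((-185*(-198)/34267)) = -4337/8389 - 21023/((-185*1/34267*(-198))) = -4337/8389 - 21023/36630/34267 = -4337/8389 - 21023*34267/36630 = -4337/8389 - 720395141/36630 = -6043553702159/307289070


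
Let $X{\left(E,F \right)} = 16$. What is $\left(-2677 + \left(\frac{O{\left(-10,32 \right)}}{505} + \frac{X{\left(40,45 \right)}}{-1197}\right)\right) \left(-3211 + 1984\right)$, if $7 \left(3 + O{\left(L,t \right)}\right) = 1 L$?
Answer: $\frac{661851867934}{201495} \approx 3.2847 \cdot 10^{6}$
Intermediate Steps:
$O{\left(L,t \right)} = -3 + \frac{L}{7}$ ($O{\left(L,t \right)} = -3 + \frac{1 L}{7} = -3 + \frac{L}{7}$)
$\left(-2677 + \left(\frac{O{\left(-10,32 \right)}}{505} + \frac{X{\left(40,45 \right)}}{-1197}\right)\right) \left(-3211 + 1984\right) = \left(-2677 + \left(\frac{-3 + \frac{1}{7} \left(-10\right)}{505} + \frac{16}{-1197}\right)\right) \left(-3211 + 1984\right) = \left(-2677 + \left(\left(-3 - \frac{10}{7}\right) \frac{1}{505} + 16 \left(- \frac{1}{1197}\right)\right)\right) \left(-1227\right) = \left(-2677 - \frac{13381}{604485}\right) \left(-1227\right) = \left(- \frac{1618219726}{604485}\right) \left(-1227\right) = \frac{661851867934}{201495}$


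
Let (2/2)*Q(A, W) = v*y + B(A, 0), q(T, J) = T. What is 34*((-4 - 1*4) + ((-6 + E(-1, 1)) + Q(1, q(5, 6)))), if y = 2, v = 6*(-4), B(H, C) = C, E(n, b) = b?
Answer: -2074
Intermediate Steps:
v = -24
Q(A, W) = -48 (Q(A, W) = -24*2 + 0 = -48 + 0 = -48)
34*((-4 - 1*4) + ((-6 + E(-1, 1)) + Q(1, q(5, 6)))) = 34*((-4 - 1*4) + ((-6 + 1) - 48)) = 34*((-4 - 4) + (-5 - 48)) = 34*(-8 - 53) = 34*(-61) = -2074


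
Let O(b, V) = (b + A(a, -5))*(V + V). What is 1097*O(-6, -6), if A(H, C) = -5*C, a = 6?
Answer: -250116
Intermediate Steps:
O(b, V) = 2*V*(25 + b) (O(b, V) = (b - 5*(-5))*(V + V) = (b + 25)*(2*V) = (25 + b)*(2*V) = 2*V*(25 + b))
1097*O(-6, -6) = 1097*(2*(-6)*(25 - 6)) = 1097*(2*(-6)*19) = 1097*(-228) = -250116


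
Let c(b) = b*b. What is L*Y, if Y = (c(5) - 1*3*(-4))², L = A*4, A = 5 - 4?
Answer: 5476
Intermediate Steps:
c(b) = b²
A = 1
L = 4 (L = 1*4 = 4)
Y = 1369 (Y = (5² - 1*3*(-4))² = (25 - 3*(-4))² = (25 + 12)² = 37² = 1369)
L*Y = 4*1369 = 5476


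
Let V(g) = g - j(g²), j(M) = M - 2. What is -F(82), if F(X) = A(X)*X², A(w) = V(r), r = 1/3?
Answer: -134480/9 ≈ -14942.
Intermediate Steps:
j(M) = -2 + M
r = ⅓ ≈ 0.33333
V(g) = 2 + g - g² (V(g) = g - (-2 + g²) = g + (2 - g²) = 2 + g - g²)
A(w) = 20/9 (A(w) = 2 + ⅓ - (⅓)² = 2 + ⅓ - 1*⅑ = 2 + ⅓ - ⅑ = 20/9)
F(X) = 20*X²/9
-F(82) = -20*82²/9 = -20*6724/9 = -1*134480/9 = -134480/9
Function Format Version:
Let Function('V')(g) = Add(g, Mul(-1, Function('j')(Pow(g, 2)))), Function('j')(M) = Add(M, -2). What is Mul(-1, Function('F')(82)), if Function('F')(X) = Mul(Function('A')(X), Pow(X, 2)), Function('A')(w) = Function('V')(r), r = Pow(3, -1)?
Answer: Rational(-134480, 9) ≈ -14942.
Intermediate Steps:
Function('j')(M) = Add(-2, M)
r = Rational(1, 3) ≈ 0.33333
Function('V')(g) = Add(2, g, Mul(-1, Pow(g, 2))) (Function('V')(g) = Add(g, Mul(-1, Add(-2, Pow(g, 2)))) = Add(g, Add(2, Mul(-1, Pow(g, 2)))) = Add(2, g, Mul(-1, Pow(g, 2))))
Function('A')(w) = Rational(20, 9) (Function('A')(w) = Add(2, Rational(1, 3), Mul(-1, Pow(Rational(1, 3), 2))) = Add(2, Rational(1, 3), Mul(-1, Rational(1, 9))) = Add(2, Rational(1, 3), Rational(-1, 9)) = Rational(20, 9))
Function('F')(X) = Mul(Rational(20, 9), Pow(X, 2))
Mul(-1, Function('F')(82)) = Mul(-1, Mul(Rational(20, 9), Pow(82, 2))) = Mul(-1, Mul(Rational(20, 9), 6724)) = Mul(-1, Rational(134480, 9)) = Rational(-134480, 9)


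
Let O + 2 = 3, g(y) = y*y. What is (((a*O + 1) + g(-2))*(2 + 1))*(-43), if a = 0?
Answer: -645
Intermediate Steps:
g(y) = y²
O = 1 (O = -2 + 3 = 1)
(((a*O + 1) + g(-2))*(2 + 1))*(-43) = (((0*1 + 1) + (-2)²)*(2 + 1))*(-43) = (((0 + 1) + 4)*3)*(-43) = ((1 + 4)*3)*(-43) = (5*3)*(-43) = 15*(-43) = -645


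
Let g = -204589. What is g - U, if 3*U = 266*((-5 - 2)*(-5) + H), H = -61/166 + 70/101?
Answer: -1741326846/8383 ≈ -2.0772e+5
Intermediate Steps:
H = 5459/16766 (H = -61*1/166 + 70*(1/101) = -61/166 + 70/101 = 5459/16766 ≈ 0.32560)
U = 26257259/8383 (U = (266*((-5 - 2)*(-5) + 5459/16766))/3 = (266*(-7*(-5) + 5459/16766))/3 = (266*(35 + 5459/16766))/3 = (266*(592269/16766))/3 = (⅓)*(78771777/8383) = 26257259/8383 ≈ 3132.2)
g - U = -204589 - 1*26257259/8383 = -204589 - 26257259/8383 = -1741326846/8383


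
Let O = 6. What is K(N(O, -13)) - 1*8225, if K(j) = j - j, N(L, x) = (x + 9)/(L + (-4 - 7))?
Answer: -8225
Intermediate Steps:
N(L, x) = (9 + x)/(-11 + L) (N(L, x) = (9 + x)/(L - 11) = (9 + x)/(-11 + L))
K(j) = 0
K(N(O, -13)) - 1*8225 = 0 - 1*8225 = 0 - 8225 = -8225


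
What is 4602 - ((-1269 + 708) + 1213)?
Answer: 3950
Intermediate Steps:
4602 - ((-1269 + 708) + 1213) = 4602 - (-561 + 1213) = 4602 - 1*652 = 4602 - 652 = 3950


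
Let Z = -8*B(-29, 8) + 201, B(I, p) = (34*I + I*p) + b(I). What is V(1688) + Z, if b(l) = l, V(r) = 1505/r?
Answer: 17180281/1688 ≈ 10178.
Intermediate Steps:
B(I, p) = 35*I + I*p (B(I, p) = (34*I + I*p) + I = 35*I + I*p)
Z = 10177 (Z = -(-232)*(35 + 8) + 201 = -(-232)*43 + 201 = -8*(-1247) + 201 = 9976 + 201 = 10177)
V(1688) + Z = 1505/1688 + 10177 = 17180281/1688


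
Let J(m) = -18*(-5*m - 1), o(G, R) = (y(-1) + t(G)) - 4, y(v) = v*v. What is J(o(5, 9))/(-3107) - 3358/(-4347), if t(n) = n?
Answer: 416200/587223 ≈ 0.70876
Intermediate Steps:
y(v) = v²
o(G, R) = -3 + G (o(G, R) = ((-1)² + G) - 4 = (1 + G) - 4 = -3 + G)
J(m) = 18 + 90*m (J(m) = -18*(-1 - 5*m) = 18 + 90*m)
J(o(5, 9))/(-3107) - 3358/(-4347) = (18 + 90*(-3 + 5))/(-3107) - 3358/(-4347) = (18 + 90*2)*(-1/3107) - 3358*(-1/4347) = (18 + 180)*(-1/3107) + 146/189 = 198*(-1/3107) + 146/189 = -198/3107 + 146/189 = 416200/587223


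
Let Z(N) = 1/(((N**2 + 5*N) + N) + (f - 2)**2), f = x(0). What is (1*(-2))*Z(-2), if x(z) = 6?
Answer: -1/4 ≈ -0.25000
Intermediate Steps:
f = 6
Z(N) = 1/(16 + N**2 + 6*N) (Z(N) = 1/(((N**2 + 5*N) + N) + (6 - 2)**2) = 1/((N**2 + 6*N) + 4**2) = 1/((N**2 + 6*N) + 16) = 1/(16 + N**2 + 6*N))
(1*(-2))*Z(-2) = (1*(-2))/(16 + (-2)**2 + 6*(-2)) = -2/(16 + 4 - 12) = -2/8 = -2*1/8 = -1/4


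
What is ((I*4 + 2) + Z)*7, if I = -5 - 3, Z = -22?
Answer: -364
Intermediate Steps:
I = -8
((I*4 + 2) + Z)*7 = ((-8*4 + 2) - 22)*7 = ((-32 + 2) - 22)*7 = (-30 - 22)*7 = -52*7 = -364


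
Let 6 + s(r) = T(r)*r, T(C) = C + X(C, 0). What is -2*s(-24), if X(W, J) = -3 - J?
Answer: -1284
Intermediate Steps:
T(C) = -3 + C (T(C) = C + (-3 - 1*0) = C + (-3 + 0) = C - 3 = -3 + C)
s(r) = -6 + r*(-3 + r) (s(r) = -6 + (-3 + r)*r = -6 + r*(-3 + r))
-2*s(-24) = -2*(-6 - 24*(-3 - 24)) = -2*(-6 - 24*(-27)) = -2*(-6 + 648) = -2*642 = -1284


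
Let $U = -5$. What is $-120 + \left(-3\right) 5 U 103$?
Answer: $7605$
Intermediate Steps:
$-120 + \left(-3\right) 5 U 103 = -120 + \left(-3\right) 5 \left(-5\right) 103 = -120 + \left(-15\right) \left(-5\right) 103 = -120 + 75 \cdot 103 = -120 + 7725 = 7605$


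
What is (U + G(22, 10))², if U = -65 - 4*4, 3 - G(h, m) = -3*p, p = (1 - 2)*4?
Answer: 8100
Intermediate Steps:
p = -4 (p = -1*4 = -4)
G(h, m) = -9 (G(h, m) = 3 - (-3)*(-4) = 3 - 1*12 = 3 - 12 = -9)
U = -81 (U = -65 - 16 = -81)
(U + G(22, 10))² = (-81 - 9)² = (-90)² = 8100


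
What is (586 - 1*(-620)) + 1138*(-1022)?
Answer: -1161830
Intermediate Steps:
(586 - 1*(-620)) + 1138*(-1022) = (586 + 620) - 1163036 = 1206 - 1163036 = -1161830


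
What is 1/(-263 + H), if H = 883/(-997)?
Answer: -997/263094 ≈ -0.0037895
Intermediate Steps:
H = -883/997 (H = 883*(-1/997) = -883/997 ≈ -0.88566)
1/(-263 + H) = 1/(-263 - 883/997) = 1/(-263094/997) = -997/263094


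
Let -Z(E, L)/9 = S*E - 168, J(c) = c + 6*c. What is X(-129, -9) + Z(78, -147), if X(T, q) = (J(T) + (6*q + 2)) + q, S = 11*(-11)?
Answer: 85490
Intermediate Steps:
S = -121
J(c) = 7*c
Z(E, L) = 1512 + 1089*E (Z(E, L) = -9*(-121*E - 168) = -9*(-168 - 121*E) = 1512 + 1089*E)
X(T, q) = 2 + 7*T + 7*q (X(T, q) = (7*T + (6*q + 2)) + q = (7*T + (2 + 6*q)) + q = (2 + 6*q + 7*T) + q = 2 + 7*T + 7*q)
X(-129, -9) + Z(78, -147) = (2 + 7*(-129) + 7*(-9)) + (1512 + 1089*78) = (2 - 903 - 63) + (1512 + 84942) = -964 + 86454 = 85490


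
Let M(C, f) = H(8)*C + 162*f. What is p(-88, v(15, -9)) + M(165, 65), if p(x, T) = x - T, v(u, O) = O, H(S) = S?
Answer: 11771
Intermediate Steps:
M(C, f) = 8*C + 162*f
p(-88, v(15, -9)) + M(165, 65) = (-88 - 1*(-9)) + (8*165 + 162*65) = (-88 + 9) + (1320 + 10530) = -79 + 11850 = 11771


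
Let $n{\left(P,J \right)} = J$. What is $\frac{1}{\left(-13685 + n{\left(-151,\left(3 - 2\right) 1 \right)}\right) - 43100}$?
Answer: $- \frac{1}{56784} \approx -1.7611 \cdot 10^{-5}$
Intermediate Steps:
$\frac{1}{\left(-13685 + n{\left(-151,\left(3 - 2\right) 1 \right)}\right) - 43100} = \frac{1}{\left(-13685 + \left(3 - 2\right) 1\right) - 43100} = \frac{1}{\left(-13685 + 1 \cdot 1\right) - 43100} = \frac{1}{\left(-13685 + 1\right) - 43100} = \frac{1}{-13684 - 43100} = \frac{1}{-56784} = - \frac{1}{56784}$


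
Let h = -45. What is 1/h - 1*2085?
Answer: -93826/45 ≈ -2085.0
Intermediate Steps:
1/h - 1*2085 = 1/(-45) - 1*2085 = -1/45 - 2085 = -93826/45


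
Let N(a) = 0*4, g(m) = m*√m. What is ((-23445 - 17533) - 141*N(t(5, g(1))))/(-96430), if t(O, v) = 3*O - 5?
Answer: 20489/48215 ≈ 0.42495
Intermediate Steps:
g(m) = m^(3/2)
t(O, v) = -5 + 3*O
N(a) = 0
((-23445 - 17533) - 141*N(t(5, g(1))))/(-96430) = ((-23445 - 17533) - 141*0)/(-96430) = (-40978 + 0)*(-1/96430) = -40978*(-1/96430) = 20489/48215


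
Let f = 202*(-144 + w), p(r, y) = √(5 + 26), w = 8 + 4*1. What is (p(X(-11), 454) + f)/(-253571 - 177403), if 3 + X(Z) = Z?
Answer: 4444/71829 - √31/430974 ≈ 0.061856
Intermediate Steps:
w = 12 (w = 8 + 4 = 12)
X(Z) = -3 + Z
p(r, y) = √31
f = -26664 (f = 202*(-144 + 12) = 202*(-132) = -26664)
(p(X(-11), 454) + f)/(-253571 - 177403) = (√31 - 26664)/(-253571 - 177403) = (-26664 + √31)/(-430974) = (-26664 + √31)*(-1/430974) = 4444/71829 - √31/430974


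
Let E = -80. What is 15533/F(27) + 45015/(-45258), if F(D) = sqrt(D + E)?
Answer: -15005/15086 - 15533*I*sqrt(53)/53 ≈ -0.99463 - 2133.6*I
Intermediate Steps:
F(D) = sqrt(-80 + D) (F(D) = sqrt(D - 80) = sqrt(-80 + D))
15533/F(27) + 45015/(-45258) = 15533/(sqrt(-80 + 27)) + 45015/(-45258) = 15533/(sqrt(-53)) + 45015*(-1/45258) = 15533/((I*sqrt(53))) - 15005/15086 = 15533*(-I*sqrt(53)/53) - 15005/15086 = -15533*I*sqrt(53)/53 - 15005/15086 = -15005/15086 - 15533*I*sqrt(53)/53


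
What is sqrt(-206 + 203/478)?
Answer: I*sqrt(46970670)/478 ≈ 14.338*I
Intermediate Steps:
sqrt(-206 + 203/478) = sqrt(-98265/478) = I*sqrt(46970670)/478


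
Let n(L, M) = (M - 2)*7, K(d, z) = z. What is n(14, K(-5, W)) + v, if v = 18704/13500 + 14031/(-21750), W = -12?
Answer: -19038571/195750 ≈ -97.260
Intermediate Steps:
n(L, M) = -14 + 7*M (n(L, M) = (-2 + M)*7 = -14 + 7*M)
v = 144929/195750 (v = 18704*(1/13500) + 14031*(-1/21750) = 4676/3375 - 4677/7250 = 144929/195750 ≈ 0.74038)
n(14, K(-5, W)) + v = (-14 + 7*(-12)) + 144929/195750 = (-14 - 84) + 144929/195750 = -98 + 144929/195750 = -19038571/195750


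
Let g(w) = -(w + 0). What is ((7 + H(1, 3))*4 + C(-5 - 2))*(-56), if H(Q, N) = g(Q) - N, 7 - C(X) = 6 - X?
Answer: -336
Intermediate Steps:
g(w) = -w
C(X) = 1 + X (C(X) = 7 - (6 - X) = 7 + (-6 + X) = 1 + X)
H(Q, N) = -N - Q (H(Q, N) = -Q - N = -N - Q)
((7 + H(1, 3))*4 + C(-5 - 2))*(-56) = ((7 + (-1*3 - 1*1))*4 + (1 + (-5 - 2)))*(-56) = ((7 + (-3 - 1))*4 + (1 - 7))*(-56) = ((7 - 4)*4 - 6)*(-56) = (3*4 - 6)*(-56) = (12 - 6)*(-56) = 6*(-56) = -336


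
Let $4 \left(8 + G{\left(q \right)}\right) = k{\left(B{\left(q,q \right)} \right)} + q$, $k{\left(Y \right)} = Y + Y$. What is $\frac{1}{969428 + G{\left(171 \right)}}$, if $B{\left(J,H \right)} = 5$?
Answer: $\frac{4}{3877861} \approx 1.0315 \cdot 10^{-6}$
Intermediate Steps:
$k{\left(Y \right)} = 2 Y$
$G{\left(q \right)} = - \frac{11}{2} + \frac{q}{4}$ ($G{\left(q \right)} = -8 + \frac{2 \cdot 5 + q}{4} = -8 + \frac{10 + q}{4} = -8 + \left(\frac{5}{2} + \frac{q}{4}\right) = - \frac{11}{2} + \frac{q}{4}$)
$\frac{1}{969428 + G{\left(171 \right)}} = \frac{1}{969428 + \left(- \frac{11}{2} + \frac{1}{4} \cdot 171\right)} = \frac{1}{969428 + \left(- \frac{11}{2} + \frac{171}{4}\right)} = \frac{1}{969428 + \frac{149}{4}} = \frac{1}{\frac{3877861}{4}} = \frac{4}{3877861}$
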